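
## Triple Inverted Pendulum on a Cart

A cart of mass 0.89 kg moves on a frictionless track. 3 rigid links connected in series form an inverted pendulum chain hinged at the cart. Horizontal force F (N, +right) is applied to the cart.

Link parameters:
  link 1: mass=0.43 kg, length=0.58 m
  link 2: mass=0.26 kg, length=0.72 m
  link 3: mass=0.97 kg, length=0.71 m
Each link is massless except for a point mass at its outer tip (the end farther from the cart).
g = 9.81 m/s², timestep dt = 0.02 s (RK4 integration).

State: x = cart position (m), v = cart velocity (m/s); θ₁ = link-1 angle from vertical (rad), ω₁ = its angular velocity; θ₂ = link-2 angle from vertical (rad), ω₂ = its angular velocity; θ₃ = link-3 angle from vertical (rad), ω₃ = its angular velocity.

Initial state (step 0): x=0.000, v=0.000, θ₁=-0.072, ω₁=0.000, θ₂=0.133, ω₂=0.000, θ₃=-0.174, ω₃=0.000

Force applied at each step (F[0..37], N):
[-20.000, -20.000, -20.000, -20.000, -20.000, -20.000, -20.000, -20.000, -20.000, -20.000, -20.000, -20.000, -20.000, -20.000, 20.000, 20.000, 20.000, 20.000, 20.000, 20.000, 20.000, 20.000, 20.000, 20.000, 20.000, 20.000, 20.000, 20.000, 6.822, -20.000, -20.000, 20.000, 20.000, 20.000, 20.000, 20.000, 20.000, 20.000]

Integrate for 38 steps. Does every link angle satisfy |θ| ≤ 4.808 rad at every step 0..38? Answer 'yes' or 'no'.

Answer: yes

Derivation:
apply F[0]=-20.000 → step 1: x=-0.004, v=-0.428, θ₁=-0.066, ω₁=0.562, θ₂=0.137, ω₂=0.406, θ₃=-0.177, ω₃=-0.303
apply F[1]=-20.000 → step 2: x=-0.017, v=-0.860, θ₁=-0.049, ω₁=1.154, θ₂=0.149, ω₂=0.778, θ₃=-0.186, ω₃=-0.588
apply F[2]=-20.000 → step 3: x=-0.039, v=-1.301, θ₁=-0.020, ω₁=1.801, θ₂=0.168, ω₂=1.083, θ₃=-0.200, ω₃=-0.831
apply F[3]=-20.000 → step 4: x=-0.069, v=-1.750, θ₁=0.023, ω₁=2.515, θ₂=0.192, ω₂=1.283, θ₃=-0.219, ω₃=-1.001
apply F[4]=-20.000 → step 5: x=-0.109, v=-2.203, θ₁=0.081, ω₁=3.294, θ₂=0.218, ω₂=1.349, θ₃=-0.240, ω₃=-1.062
apply F[5]=-20.000 → step 6: x=-0.157, v=-2.646, θ₁=0.155, ω₁=4.107, θ₂=0.245, ω₂=1.267, θ₃=-0.260, ω₃=-0.974
apply F[6]=-20.000 → step 7: x=-0.214, v=-3.061, θ₁=0.245, ω₁=4.897, θ₂=0.268, ω₂=1.060, θ₃=-0.277, ω₃=-0.713
apply F[7]=-20.000 → step 8: x=-0.279, v=-3.426, θ₁=0.350, ω₁=5.584, θ₂=0.287, ω₂=0.788, θ₃=-0.288, ω₃=-0.275
apply F[8]=-20.000 → step 9: x=-0.351, v=-3.725, θ₁=0.468, ω₁=6.102, θ₂=0.300, ω₂=0.540, θ₃=-0.288, ω₃=0.300
apply F[9]=-20.000 → step 10: x=-0.428, v=-3.957, θ₁=0.593, ω₁=6.424, θ₂=0.309, ω₂=0.395, θ₃=-0.275, ω₃=0.946
apply F[10]=-20.000 → step 11: x=-0.509, v=-4.133, θ₁=0.723, ω₁=6.574, θ₂=0.317, ω₂=0.393, θ₃=-0.250, ω₃=1.594
apply F[11]=-20.000 → step 12: x=-0.593, v=-4.272, θ₁=0.855, ω₁=6.599, θ₂=0.326, ω₂=0.530, θ₃=-0.212, ω₃=2.199
apply F[12]=-20.000 → step 13: x=-0.680, v=-4.389, θ₁=0.987, ω₁=6.539, θ₂=0.338, ω₂=0.784, θ₃=-0.162, ω₃=2.743
apply F[13]=-20.000 → step 14: x=-0.769, v=-4.493, θ₁=1.116, ω₁=6.423, θ₂=0.357, ω₂=1.126, θ₃=-0.102, ω₃=3.225
apply F[14]=+20.000 → step 15: x=-0.854, v=-4.030, θ₁=1.244, ω₁=6.317, θ₂=0.379, ω₂=1.022, θ₃=-0.037, ω₃=3.316
apply F[15]=+20.000 → step 16: x=-0.930, v=-3.570, θ₁=1.370, ω₁=6.308, θ₂=0.398, ω₂=0.921, θ₃=0.030, ω₃=3.399
apply F[16]=+20.000 → step 17: x=-0.997, v=-3.106, θ₁=1.497, ω₁=6.383, θ₂=0.416, ω₂=0.838, θ₃=0.099, ω₃=3.479
apply F[17]=+20.000 → step 18: x=-1.054, v=-2.630, θ₁=1.626, ω₁=6.536, θ₂=0.432, ω₂=0.795, θ₃=0.169, ω₃=3.554
apply F[18]=+20.000 → step 19: x=-1.102, v=-2.139, θ₁=1.759, ω₁=6.771, θ₂=0.448, ω₂=0.813, θ₃=0.241, ω₃=3.621
apply F[19]=+20.000 → step 20: x=-1.139, v=-1.626, θ₁=1.897, ω₁=7.099, θ₂=0.465, ω₂=0.921, θ₃=0.314, ω₃=3.676
apply F[20]=+20.000 → step 21: x=-1.166, v=-1.084, θ₁=2.043, ω₁=7.546, θ₂=0.486, ω₂=1.153, θ₃=0.388, ω₃=3.715
apply F[21]=+20.000 → step 22: x=-1.182, v=-0.505, θ₁=2.200, ω₁=8.148, θ₂=0.513, ω₂=1.558, θ₃=0.463, ω₃=3.735
apply F[22]=+20.000 → step 23: x=-1.186, v=0.121, θ₁=2.371, ω₁=8.964, θ₂=0.550, ω₂=2.210, θ₃=0.537, ω₃=3.742
apply F[23]=+20.000 → step 24: x=-1.177, v=0.801, θ₁=2.560, ω₁=10.068, θ₂=0.603, ω₂=3.223, θ₃=0.612, ω₃=3.742
apply F[24]=+20.000 → step 25: x=-1.154, v=1.522, θ₁=2.776, ω₁=11.518, θ₂=0.682, ω₂=4.775, θ₃=0.687, ω₃=3.745
apply F[25]=+20.000 → step 26: x=-1.117, v=2.195, θ₁=3.023, ω₁=13.201, θ₂=0.799, ω₂=7.067, θ₃=0.762, ω₃=3.733
apply F[26]=+20.000 → step 27: x=-1.068, v=2.616, θ₁=3.301, ω₁=14.467, θ₂=0.969, ω₂=9.962, θ₃=0.836, ω₃=3.659
apply F[27]=+20.000 → step 28: x=-1.014, v=2.697, θ₁=3.592, ω₁=14.403, θ₂=1.195, ω₂=12.395, θ₃=0.909, ω₃=3.722
apply F[28]=+6.822 → step 29: x=-0.963, v=2.460, θ₁=3.865, ω₁=12.784, θ₂=1.452, ω₂=13.089, θ₃=0.990, ω₃=4.547
apply F[29]=-20.000 → step 30: x=-0.919, v=1.930, θ₁=4.095, ω₁=10.285, θ₂=1.704, ω₂=11.954, θ₃=1.098, ω₃=6.231
apply F[30]=-20.000 → step 31: x=-0.885, v=1.553, θ₁=4.279, ω₁=8.121, θ₂=1.926, ω₂=10.176, θ₃=1.240, ω₃=8.051
apply F[31]=+20.000 → step 32: x=-0.851, v=1.842, θ₁=4.428, ω₁=6.829, θ₂=2.118, ω₂=8.947, θ₃=1.415, ω₃=9.429
apply F[32]=+20.000 → step 33: x=-0.811, v=2.188, θ₁=4.551, ω₁=5.448, θ₂=2.282, ω₂=7.361, θ₃=1.617, ω₃=10.774
apply F[33]=+20.000 → step 34: x=-0.763, v=2.601, θ₁=4.645, ω₁=3.883, θ₂=2.410, ω₂=5.431, θ₃=1.846, ω₃=12.091
apply F[34]=+20.000 → step 35: x=-0.706, v=3.103, θ₁=4.704, ω₁=1.929, θ₂=2.497, ω₂=3.249, θ₃=2.101, ω₃=13.383
apply F[35]=+20.000 → step 36: x=-0.638, v=3.709, θ₁=4.718, ω₁=-0.681, θ₂=2.541, ω₂=1.277, θ₃=2.380, ω₃=14.416
apply F[36]=+20.000 → step 37: x=-0.558, v=4.328, θ₁=4.674, ω₁=-3.740, θ₂=2.558, ω₂=0.702, θ₃=2.671, ω₃=14.529
apply F[37]=+20.000 → step 38: x=-0.466, v=4.762, θ₁=4.572, ω₁=-6.343, θ₂=2.583, ω₂=2.127, θ₃=2.954, ω₃=13.689
Max |angle| over trajectory = 4.718 rad; bound = 4.808 → within bound.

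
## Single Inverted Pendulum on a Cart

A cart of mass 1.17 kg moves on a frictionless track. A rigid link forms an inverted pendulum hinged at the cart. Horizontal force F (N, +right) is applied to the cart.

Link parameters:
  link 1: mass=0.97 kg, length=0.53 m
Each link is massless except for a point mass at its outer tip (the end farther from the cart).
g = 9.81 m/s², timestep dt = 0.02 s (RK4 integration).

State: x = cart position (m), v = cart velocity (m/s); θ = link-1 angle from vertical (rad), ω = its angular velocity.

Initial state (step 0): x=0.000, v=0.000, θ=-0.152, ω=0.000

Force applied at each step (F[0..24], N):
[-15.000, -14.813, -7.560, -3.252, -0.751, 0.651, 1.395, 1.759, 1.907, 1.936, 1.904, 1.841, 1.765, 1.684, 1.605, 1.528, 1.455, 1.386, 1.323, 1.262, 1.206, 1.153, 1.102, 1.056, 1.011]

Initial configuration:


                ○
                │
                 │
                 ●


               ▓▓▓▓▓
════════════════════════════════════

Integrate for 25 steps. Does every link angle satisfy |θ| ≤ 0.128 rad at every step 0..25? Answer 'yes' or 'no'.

Answer: no

Derivation:
apply F[0]=-15.000 → step 1: x=-0.002, v=-0.228, θ=-0.148, ω=0.370
apply F[1]=-14.813 → step 2: x=-0.009, v=-0.455, θ=-0.137, ω=0.740
apply F[2]=-7.560 → step 3: x=-0.019, v=-0.563, θ=-0.121, ω=0.894
apply F[3]=-3.252 → step 4: x=-0.031, v=-0.600, θ=-0.103, ω=0.924
apply F[4]=-0.751 → step 5: x=-0.043, v=-0.599, θ=-0.085, ω=0.886
apply F[5]=+0.651 → step 6: x=-0.055, v=-0.576, θ=-0.068, ω=0.815
apply F[6]=+1.395 → step 7: x=-0.066, v=-0.543, θ=-0.052, ω=0.731
apply F[7]=+1.759 → step 8: x=-0.076, v=-0.506, θ=-0.038, ω=0.644
apply F[8]=+1.907 → step 9: x=-0.086, v=-0.468, θ=-0.026, ω=0.561
apply F[9]=+1.936 → step 10: x=-0.095, v=-0.432, θ=-0.016, ω=0.484
apply F[10]=+1.904 → step 11: x=-0.103, v=-0.397, θ=-0.007, ω=0.415
apply F[11]=+1.841 → step 12: x=-0.111, v=-0.365, θ=0.001, ω=0.354
apply F[12]=+1.765 → step 13: x=-0.118, v=-0.336, θ=0.007, ω=0.300
apply F[13]=+1.684 → step 14: x=-0.124, v=-0.309, θ=0.013, ω=0.252
apply F[14]=+1.605 → step 15: x=-0.130, v=-0.284, θ=0.017, ω=0.210
apply F[15]=+1.528 → step 16: x=-0.136, v=-0.261, θ=0.021, ω=0.174
apply F[16]=+1.455 → step 17: x=-0.141, v=-0.239, θ=0.024, ω=0.143
apply F[17]=+1.386 → step 18: x=-0.145, v=-0.220, θ=0.027, ω=0.115
apply F[18]=+1.323 → step 19: x=-0.150, v=-0.202, θ=0.029, ω=0.092
apply F[19]=+1.262 → step 20: x=-0.153, v=-0.185, θ=0.031, ω=0.071
apply F[20]=+1.206 → step 21: x=-0.157, v=-0.170, θ=0.032, ω=0.054
apply F[21]=+1.153 → step 22: x=-0.160, v=-0.155, θ=0.033, ω=0.038
apply F[22]=+1.102 → step 23: x=-0.163, v=-0.142, θ=0.033, ω=0.025
apply F[23]=+1.056 → step 24: x=-0.166, v=-0.129, θ=0.034, ω=0.014
apply F[24]=+1.011 → step 25: x=-0.168, v=-0.117, θ=0.034, ω=0.004
Max |angle| over trajectory = 0.152 rad; bound = 0.128 → exceeded.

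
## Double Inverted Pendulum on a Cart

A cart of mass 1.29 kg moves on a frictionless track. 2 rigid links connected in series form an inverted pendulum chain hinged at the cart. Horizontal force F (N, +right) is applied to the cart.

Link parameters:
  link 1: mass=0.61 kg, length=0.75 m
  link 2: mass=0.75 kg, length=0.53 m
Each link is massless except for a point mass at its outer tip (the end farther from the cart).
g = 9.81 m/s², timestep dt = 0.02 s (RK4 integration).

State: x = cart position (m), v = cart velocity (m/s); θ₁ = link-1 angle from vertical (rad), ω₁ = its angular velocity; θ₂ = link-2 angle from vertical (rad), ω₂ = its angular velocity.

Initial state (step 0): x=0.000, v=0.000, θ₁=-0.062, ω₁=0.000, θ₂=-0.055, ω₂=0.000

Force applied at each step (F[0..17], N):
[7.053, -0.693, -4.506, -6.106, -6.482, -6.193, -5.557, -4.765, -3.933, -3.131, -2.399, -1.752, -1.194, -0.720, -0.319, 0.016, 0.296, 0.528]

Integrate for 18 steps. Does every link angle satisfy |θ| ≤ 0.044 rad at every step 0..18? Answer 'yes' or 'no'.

Answer: no

Derivation:
apply F[0]=+7.053 → step 1: x=0.001, v=0.122, θ₁=-0.064, ω₁=-0.181, θ₂=-0.055, ω₂=0.006
apply F[1]=-0.693 → step 2: x=0.004, v=0.125, θ₁=-0.068, ω₁=-0.205, θ₂=-0.055, ω₂=0.015
apply F[2]=-4.506 → step 3: x=0.006, v=0.069, θ₁=-0.071, ω₁=-0.155, θ₂=-0.054, ω₂=0.027
apply F[3]=-6.106 → step 4: x=0.006, v=-0.010, θ₁=-0.074, ω₁=-0.074, θ₂=-0.054, ω₂=0.043
apply F[4]=-6.482 → step 5: x=0.005, v=-0.095, θ₁=-0.074, ω₁=0.012, θ₂=-0.053, ω₂=0.061
apply F[5]=-6.193 → step 6: x=0.002, v=-0.175, θ₁=-0.073, ω₁=0.093, θ₂=-0.051, ω₂=0.079
apply F[6]=-5.557 → step 7: x=-0.002, v=-0.246, θ₁=-0.071, ω₁=0.161, θ₂=-0.049, ω₂=0.098
apply F[7]=-4.765 → step 8: x=-0.007, v=-0.306, θ₁=-0.067, ω₁=0.216, θ₂=-0.047, ω₂=0.115
apply F[8]=-3.933 → step 9: x=-0.014, v=-0.353, θ₁=-0.062, ω₁=0.256, θ₂=-0.045, ω₂=0.130
apply F[9]=-3.131 → step 10: x=-0.021, v=-0.389, θ₁=-0.057, ω₁=0.284, θ₂=-0.042, ω₂=0.143
apply F[10]=-2.399 → step 11: x=-0.029, v=-0.415, θ₁=-0.051, ω₁=0.300, θ₂=-0.039, ω₂=0.154
apply F[11]=-1.752 → step 12: x=-0.038, v=-0.433, θ₁=-0.045, ω₁=0.307, θ₂=-0.036, ω₂=0.162
apply F[12]=-1.194 → step 13: x=-0.047, v=-0.443, θ₁=-0.039, ω₁=0.307, θ₂=-0.033, ω₂=0.169
apply F[13]=-0.720 → step 14: x=-0.055, v=-0.447, θ₁=-0.033, ω₁=0.302, θ₂=-0.029, ω₂=0.172
apply F[14]=-0.319 → step 15: x=-0.064, v=-0.445, θ₁=-0.027, ω₁=0.292, θ₂=-0.026, ω₂=0.174
apply F[15]=+0.016 → step 16: x=-0.073, v=-0.440, θ₁=-0.021, ω₁=0.279, θ₂=-0.022, ω₂=0.174
apply F[16]=+0.296 → step 17: x=-0.082, v=-0.432, θ₁=-0.016, ω₁=0.264, θ₂=-0.019, ω₂=0.172
apply F[17]=+0.528 → step 18: x=-0.090, v=-0.421, θ₁=-0.010, ω₁=0.247, θ₂=-0.015, ω₂=0.169
Max |angle| over trajectory = 0.074 rad; bound = 0.044 → exceeded.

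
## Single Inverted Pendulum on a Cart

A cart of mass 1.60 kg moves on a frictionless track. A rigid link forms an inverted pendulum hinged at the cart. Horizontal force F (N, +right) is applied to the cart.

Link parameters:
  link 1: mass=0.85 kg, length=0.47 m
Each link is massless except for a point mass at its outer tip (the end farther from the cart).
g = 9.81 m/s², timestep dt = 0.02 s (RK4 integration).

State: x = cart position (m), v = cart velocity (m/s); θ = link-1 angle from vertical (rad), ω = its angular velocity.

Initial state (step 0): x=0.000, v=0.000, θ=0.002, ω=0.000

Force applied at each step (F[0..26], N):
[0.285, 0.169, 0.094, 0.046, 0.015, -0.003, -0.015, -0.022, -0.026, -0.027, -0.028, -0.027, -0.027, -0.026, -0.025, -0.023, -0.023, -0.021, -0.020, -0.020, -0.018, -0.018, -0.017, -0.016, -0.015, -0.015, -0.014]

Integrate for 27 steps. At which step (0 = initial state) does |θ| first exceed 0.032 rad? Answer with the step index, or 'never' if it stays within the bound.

Answer: never

Derivation:
apply F[0]=+0.285 → step 1: x=0.000, v=0.003, θ=0.002, ω=-0.006
apply F[1]=+0.169 → step 2: x=0.000, v=0.005, θ=0.002, ω=-0.010
apply F[2]=+0.094 → step 3: x=0.000, v=0.006, θ=0.002, ω=-0.011
apply F[3]=+0.046 → step 4: x=0.000, v=0.007, θ=0.001, ω=-0.011
apply F[4]=+0.015 → step 5: x=0.000, v=0.007, θ=0.001, ω=-0.011
apply F[5]=-0.003 → step 6: x=0.001, v=0.007, θ=0.001, ω=-0.010
apply F[6]=-0.015 → step 7: x=0.001, v=0.006, θ=0.001, ω=-0.009
apply F[7]=-0.022 → step 8: x=0.001, v=0.006, θ=0.001, ω=-0.008
apply F[8]=-0.026 → step 9: x=0.001, v=0.006, θ=0.000, ω=-0.007
apply F[9]=-0.027 → step 10: x=0.001, v=0.005, θ=0.000, ω=-0.006
apply F[10]=-0.028 → step 11: x=0.001, v=0.005, θ=0.000, ω=-0.006
apply F[11]=-0.027 → step 12: x=0.001, v=0.005, θ=0.000, ω=-0.005
apply F[12]=-0.027 → step 13: x=0.001, v=0.004, θ=-0.000, ω=-0.004
apply F[13]=-0.026 → step 14: x=0.001, v=0.004, θ=-0.000, ω=-0.003
apply F[14]=-0.025 → step 15: x=0.002, v=0.004, θ=-0.000, ω=-0.003
apply F[15]=-0.023 → step 16: x=0.002, v=0.003, θ=-0.000, ω=-0.002
apply F[16]=-0.023 → step 17: x=0.002, v=0.003, θ=-0.000, ω=-0.002
apply F[17]=-0.021 → step 18: x=0.002, v=0.003, θ=-0.000, ω=-0.002
apply F[18]=-0.020 → step 19: x=0.002, v=0.003, θ=-0.000, ω=-0.001
apply F[19]=-0.020 → step 20: x=0.002, v=0.002, θ=-0.000, ω=-0.001
apply F[20]=-0.018 → step 21: x=0.002, v=0.002, θ=-0.000, ω=-0.001
apply F[21]=-0.018 → step 22: x=0.002, v=0.002, θ=-0.000, ω=-0.001
apply F[22]=-0.017 → step 23: x=0.002, v=0.002, θ=-0.000, ω=-0.000
apply F[23]=-0.016 → step 24: x=0.002, v=0.002, θ=-0.000, ω=-0.000
apply F[24]=-0.015 → step 25: x=0.002, v=0.002, θ=-0.000, ω=-0.000
apply F[25]=-0.015 → step 26: x=0.002, v=0.001, θ=-0.000, ω=0.000
apply F[26]=-0.014 → step 27: x=0.002, v=0.001, θ=-0.000, ω=0.000
max |θ| = 0.002 ≤ 0.032 over all 28 states.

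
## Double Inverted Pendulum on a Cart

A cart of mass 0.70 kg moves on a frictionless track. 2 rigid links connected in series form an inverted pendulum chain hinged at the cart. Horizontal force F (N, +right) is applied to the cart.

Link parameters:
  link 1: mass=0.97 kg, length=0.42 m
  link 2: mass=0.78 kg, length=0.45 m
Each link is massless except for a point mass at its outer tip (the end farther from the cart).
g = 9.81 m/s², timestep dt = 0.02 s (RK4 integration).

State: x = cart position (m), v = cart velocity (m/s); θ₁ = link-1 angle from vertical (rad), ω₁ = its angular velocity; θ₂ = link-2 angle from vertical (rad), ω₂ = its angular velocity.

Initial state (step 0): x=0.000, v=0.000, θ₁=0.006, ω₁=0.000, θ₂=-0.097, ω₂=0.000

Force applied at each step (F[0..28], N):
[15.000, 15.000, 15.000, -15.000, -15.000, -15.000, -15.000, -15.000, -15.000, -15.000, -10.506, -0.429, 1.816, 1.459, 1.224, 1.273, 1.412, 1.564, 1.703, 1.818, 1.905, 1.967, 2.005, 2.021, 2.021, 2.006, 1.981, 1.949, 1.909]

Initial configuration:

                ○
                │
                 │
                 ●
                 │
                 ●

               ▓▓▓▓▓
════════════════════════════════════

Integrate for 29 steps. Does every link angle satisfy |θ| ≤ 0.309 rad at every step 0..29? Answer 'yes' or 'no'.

apply F[0]=+15.000 → step 1: x=0.004, v=0.427, θ₁=-0.004, ω₁=-0.979, θ₂=-0.098, ω₂=-0.077
apply F[1]=+15.000 → step 2: x=0.017, v=0.863, θ₁=-0.033, ω₁=-1.997, θ₂=-0.100, ω₂=-0.133
apply F[2]=+15.000 → step 3: x=0.039, v=1.307, θ₁=-0.084, ω₁=-3.069, θ₂=-0.103, ω₂=-0.155
apply F[3]=-15.000 → step 4: x=0.061, v=0.929, θ₁=-0.137, ω₁=-2.229, θ₂=-0.106, ω₂=-0.149
apply F[4]=-15.000 → step 5: x=0.076, v=0.585, θ₁=-0.174, ω₁=-1.514, θ₂=-0.109, ω₂=-0.105
apply F[5]=-15.000 → step 6: x=0.085, v=0.267, θ₁=-0.198, ω₁=-0.893, θ₂=-0.110, ω₂=-0.031
apply F[6]=-15.000 → step 7: x=0.087, v=-0.035, θ₁=-0.210, ω₁=-0.329, θ₂=-0.110, ω₂=0.063
apply F[7]=-15.000 → step 8: x=0.083, v=-0.331, θ₁=-0.211, ω₁=0.214, θ₂=-0.107, ω₂=0.167
apply F[8]=-15.000 → step 9: x=0.074, v=-0.632, θ₁=-0.202, ω₁=0.769, θ₂=-0.103, ω₂=0.269
apply F[9]=-15.000 → step 10: x=0.058, v=-0.945, θ₁=-0.180, ω₁=1.371, θ₂=-0.097, ω₂=0.357
apply F[10]=-10.506 → step 11: x=0.037, v=-1.161, θ₁=-0.149, ω₁=1.771, θ₂=-0.089, ω₂=0.417
apply F[11]=-0.429 → step 12: x=0.014, v=-1.119, θ₁=-0.115, ω₁=1.597, θ₂=-0.080, ω₂=0.448
apply F[12]=+1.816 → step 13: x=-0.007, v=-1.025, θ₁=-0.086, ω₁=1.320, θ₂=-0.071, ω₂=0.465
apply F[13]=+1.459 → step 14: x=-0.027, v=-0.951, θ₁=-0.062, ω₁=1.107, θ₂=-0.062, ω₂=0.470
apply F[14]=+1.224 → step 15: x=-0.045, v=-0.892, θ₁=-0.042, ω₁=0.946, θ₂=-0.052, ω₂=0.466
apply F[15]=+1.273 → step 16: x=-0.063, v=-0.841, θ₁=-0.024, ω₁=0.813, θ₂=-0.043, ω₂=0.454
apply F[16]=+1.412 → step 17: x=-0.079, v=-0.793, θ₁=-0.009, ω₁=0.699, θ₂=-0.034, ω₂=0.437
apply F[17]=+1.564 → step 18: x=-0.094, v=-0.747, θ₁=0.004, ω₁=0.599, θ₂=-0.026, ω₂=0.416
apply F[18]=+1.703 → step 19: x=-0.109, v=-0.703, θ₁=0.015, ω₁=0.511, θ₂=-0.018, ω₂=0.392
apply F[19]=+1.818 → step 20: x=-0.123, v=-0.661, θ₁=0.024, ω₁=0.432, θ₂=-0.010, ω₂=0.365
apply F[20]=+1.905 → step 21: x=-0.135, v=-0.620, θ₁=0.032, ω₁=0.362, θ₂=-0.003, ω₂=0.338
apply F[21]=+1.967 → step 22: x=-0.147, v=-0.582, θ₁=0.039, ω₁=0.300, θ₂=0.003, ω₂=0.310
apply F[22]=+2.005 → step 23: x=-0.159, v=-0.545, θ₁=0.044, ω₁=0.245, θ₂=0.009, ω₂=0.282
apply F[23]=+2.021 → step 24: x=-0.169, v=-0.510, θ₁=0.049, ω₁=0.197, θ₂=0.015, ω₂=0.255
apply F[24]=+2.021 → step 25: x=-0.179, v=-0.477, θ₁=0.052, ω₁=0.156, θ₂=0.020, ω₂=0.229
apply F[25]=+2.006 → step 26: x=-0.188, v=-0.446, θ₁=0.055, ω₁=0.119, θ₂=0.024, ω₂=0.203
apply F[26]=+1.981 → step 27: x=-0.197, v=-0.418, θ₁=0.057, ω₁=0.088, θ₂=0.028, ω₂=0.179
apply F[27]=+1.949 → step 28: x=-0.205, v=-0.390, θ₁=0.059, ω₁=0.062, θ₂=0.031, ω₂=0.157
apply F[28]=+1.909 → step 29: x=-0.213, v=-0.365, θ₁=0.060, ω₁=0.039, θ₂=0.034, ω₂=0.136
Max |angle| over trajectory = 0.211 rad; bound = 0.309 → within bound.

Answer: yes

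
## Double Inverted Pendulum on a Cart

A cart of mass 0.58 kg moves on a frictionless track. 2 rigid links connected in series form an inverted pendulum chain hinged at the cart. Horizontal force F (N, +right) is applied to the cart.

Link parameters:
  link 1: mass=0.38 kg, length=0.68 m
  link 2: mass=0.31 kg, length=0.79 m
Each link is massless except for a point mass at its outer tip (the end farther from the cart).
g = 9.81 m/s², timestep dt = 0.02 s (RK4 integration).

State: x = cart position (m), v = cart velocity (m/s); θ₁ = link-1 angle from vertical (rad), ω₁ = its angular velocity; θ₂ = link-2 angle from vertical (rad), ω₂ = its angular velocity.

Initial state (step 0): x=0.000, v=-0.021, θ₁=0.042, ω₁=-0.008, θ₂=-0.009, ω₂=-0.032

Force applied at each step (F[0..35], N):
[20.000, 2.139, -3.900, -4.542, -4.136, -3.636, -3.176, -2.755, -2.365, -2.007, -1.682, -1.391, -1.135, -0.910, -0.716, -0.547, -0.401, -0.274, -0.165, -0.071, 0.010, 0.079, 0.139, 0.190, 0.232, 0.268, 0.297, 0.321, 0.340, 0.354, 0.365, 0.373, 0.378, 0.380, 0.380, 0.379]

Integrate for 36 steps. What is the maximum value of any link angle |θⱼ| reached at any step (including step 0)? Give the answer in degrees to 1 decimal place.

Answer: 2.9°

Derivation:
apply F[0]=+20.000 → step 1: x=0.006, v=0.659, θ₁=0.032, ω₁=-0.983, θ₂=-0.010, ω₂=-0.056
apply F[1]=+2.139 → step 2: x=0.020, v=0.728, θ₁=0.012, ω₁=-1.071, θ₂=-0.011, ω₂=-0.070
apply F[2]=-3.900 → step 3: x=0.033, v=0.593, θ₁=-0.008, ω₁=-0.869, θ₂=-0.013, ω₂=-0.075
apply F[3]=-4.542 → step 4: x=0.044, v=0.440, θ₁=-0.023, ω₁=-0.649, θ₂=-0.014, ω₂=-0.074
apply F[4]=-4.136 → step 5: x=0.051, v=0.304, θ₁=-0.034, ω₁=-0.461, θ₂=-0.016, ω₂=-0.068
apply F[5]=-3.636 → step 6: x=0.056, v=0.187, θ₁=-0.042, ω₁=-0.306, θ₂=-0.017, ω₂=-0.058
apply F[6]=-3.176 → step 7: x=0.059, v=0.088, θ₁=-0.047, ω₁=-0.180, θ₂=-0.018, ω₂=-0.046
apply F[7]=-2.755 → step 8: x=0.060, v=0.005, θ₁=-0.049, ω₁=-0.078, θ₂=-0.019, ω₂=-0.032
apply F[8]=-2.365 → step 9: x=0.059, v=-0.065, θ₁=-0.050, ω₁=0.003, θ₂=-0.019, ω₂=-0.018
apply F[9]=-2.007 → step 10: x=0.057, v=-0.122, θ₁=-0.049, ω₁=0.066, θ₂=-0.019, ω₂=-0.004
apply F[10]=-1.682 → step 11: x=0.054, v=-0.169, θ₁=-0.047, ω₁=0.113, θ₂=-0.019, ω₂=0.009
apply F[11]=-1.391 → step 12: x=0.051, v=-0.206, θ₁=-0.045, ω₁=0.148, θ₂=-0.019, ω₂=0.021
apply F[12]=-1.135 → step 13: x=0.046, v=-0.235, θ₁=-0.042, ω₁=0.172, θ₂=-0.018, ω₂=0.032
apply F[13]=-0.910 → step 14: x=0.041, v=-0.257, θ₁=-0.038, ω₁=0.188, θ₂=-0.018, ω₂=0.042
apply F[14]=-0.716 → step 15: x=0.036, v=-0.274, θ₁=-0.034, ω₁=0.197, θ₂=-0.017, ω₂=0.051
apply F[15]=-0.547 → step 16: x=0.030, v=-0.285, θ₁=-0.030, ω₁=0.201, θ₂=-0.016, ω₂=0.058
apply F[16]=-0.401 → step 17: x=0.025, v=-0.292, θ₁=-0.026, ω₁=0.201, θ₂=-0.015, ω₂=0.064
apply F[17]=-0.274 → step 18: x=0.019, v=-0.296, θ₁=-0.022, ω₁=0.197, θ₂=-0.013, ω₂=0.068
apply F[18]=-0.165 → step 19: x=0.013, v=-0.297, θ₁=-0.018, ω₁=0.191, θ₂=-0.012, ω₂=0.072
apply F[19]=-0.071 → step 20: x=0.007, v=-0.296, θ₁=-0.015, ω₁=0.182, θ₂=-0.010, ω₂=0.074
apply F[20]=+0.010 → step 21: x=0.001, v=-0.292, θ₁=-0.011, ω₁=0.173, θ₂=-0.009, ω₂=0.076
apply F[21]=+0.079 → step 22: x=-0.005, v=-0.287, θ₁=-0.008, ω₁=0.163, θ₂=-0.007, ω₂=0.076
apply F[22]=+0.139 → step 23: x=-0.010, v=-0.281, θ₁=-0.005, ω₁=0.152, θ₂=-0.006, ω₂=0.076
apply F[23]=+0.190 → step 24: x=-0.016, v=-0.274, θ₁=-0.002, ω₁=0.141, θ₂=-0.004, ω₂=0.075
apply F[24]=+0.232 → step 25: x=-0.021, v=-0.266, θ₁=0.001, ω₁=0.130, θ₂=-0.003, ω₂=0.074
apply F[25]=+0.268 → step 26: x=-0.027, v=-0.257, θ₁=0.004, ω₁=0.119, θ₂=-0.001, ω₂=0.072
apply F[26]=+0.297 → step 27: x=-0.032, v=-0.248, θ₁=0.006, ω₁=0.108, θ₂=0.000, ω₂=0.069
apply F[27]=+0.321 → step 28: x=-0.037, v=-0.239, θ₁=0.008, ω₁=0.097, θ₂=0.001, ω₂=0.066
apply F[28]=+0.340 → step 29: x=-0.041, v=-0.229, θ₁=0.010, ω₁=0.087, θ₂=0.003, ω₂=0.063
apply F[29]=+0.354 → step 30: x=-0.046, v=-0.219, θ₁=0.011, ω₁=0.078, θ₂=0.004, ω₂=0.060
apply F[30]=+0.365 → step 31: x=-0.050, v=-0.209, θ₁=0.013, ω₁=0.069, θ₂=0.005, ω₂=0.057
apply F[31]=+0.373 → step 32: x=-0.054, v=-0.200, θ₁=0.014, ω₁=0.060, θ₂=0.006, ω₂=0.053
apply F[32]=+0.378 → step 33: x=-0.058, v=-0.190, θ₁=0.015, ω₁=0.052, θ₂=0.007, ω₂=0.050
apply F[33]=+0.380 → step 34: x=-0.062, v=-0.181, θ₁=0.016, ω₁=0.045, θ₂=0.008, ω₂=0.046
apply F[34]=+0.380 → step 35: x=-0.065, v=-0.171, θ₁=0.017, ω₁=0.038, θ₂=0.009, ω₂=0.042
apply F[35]=+0.379 → step 36: x=-0.069, v=-0.162, θ₁=0.018, ω₁=0.032, θ₂=0.010, ω₂=0.039
Max |angle| over trajectory = 0.050 rad = 2.9°.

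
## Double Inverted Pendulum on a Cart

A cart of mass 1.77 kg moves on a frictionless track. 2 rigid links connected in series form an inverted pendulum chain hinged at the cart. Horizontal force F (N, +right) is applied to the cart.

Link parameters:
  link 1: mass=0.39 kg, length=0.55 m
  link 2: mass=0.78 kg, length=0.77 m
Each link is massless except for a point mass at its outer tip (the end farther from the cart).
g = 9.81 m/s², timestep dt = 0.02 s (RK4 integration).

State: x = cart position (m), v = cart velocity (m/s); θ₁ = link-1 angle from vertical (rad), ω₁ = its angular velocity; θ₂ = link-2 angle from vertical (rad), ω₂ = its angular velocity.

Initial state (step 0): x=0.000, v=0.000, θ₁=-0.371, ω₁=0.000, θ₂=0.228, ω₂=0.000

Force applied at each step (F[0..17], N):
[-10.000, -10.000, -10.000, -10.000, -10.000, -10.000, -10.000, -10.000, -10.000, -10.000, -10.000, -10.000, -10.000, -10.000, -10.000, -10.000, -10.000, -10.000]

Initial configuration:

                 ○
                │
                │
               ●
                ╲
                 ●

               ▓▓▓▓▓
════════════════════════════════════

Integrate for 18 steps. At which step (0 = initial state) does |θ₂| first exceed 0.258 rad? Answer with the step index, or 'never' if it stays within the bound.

apply F[0]=-10.000 → step 1: x=-0.001, v=-0.082, θ₁=-0.373, ω₁=-0.210, θ₂=0.231, ω₂=0.285
apply F[1]=-10.000 → step 2: x=-0.003, v=-0.164, θ₁=-0.379, ω₁=-0.416, θ₂=0.239, ω₂=0.568
apply F[2]=-10.000 → step 3: x=-0.007, v=-0.247, θ₁=-0.390, ω₁=-0.615, θ₂=0.254, ω₂=0.847
apply F[3]=-10.000 → step 4: x=-0.013, v=-0.331, θ₁=-0.404, ω₁=-0.802, θ₂=0.273, ω₂=1.119
apply F[4]=-10.000 → step 5: x=-0.021, v=-0.416, θ₁=-0.422, ω₁=-0.973, θ₂=0.298, ω₂=1.384
apply F[5]=-10.000 → step 6: x=-0.030, v=-0.502, θ₁=-0.443, ω₁=-1.126, θ₂=0.329, ω₂=1.638
apply F[6]=-10.000 → step 7: x=-0.041, v=-0.590, θ₁=-0.467, ω₁=-1.256, θ₂=0.364, ω₂=1.882
apply F[7]=-10.000 → step 8: x=-0.053, v=-0.679, θ₁=-0.493, ω₁=-1.361, θ₂=0.404, ω₂=2.115
apply F[8]=-10.000 → step 9: x=-0.068, v=-0.769, θ₁=-0.521, ω₁=-1.441, θ₂=0.448, ω₂=2.338
apply F[9]=-10.000 → step 10: x=-0.084, v=-0.860, θ₁=-0.550, ω₁=-1.493, θ₂=0.497, ω₂=2.553
apply F[10]=-10.000 → step 11: x=-0.102, v=-0.952, θ₁=-0.580, ω₁=-1.518, θ₂=0.550, ω₂=2.763
apply F[11]=-10.000 → step 12: x=-0.122, v=-1.043, θ₁=-0.611, ω₁=-1.513, θ₂=0.608, ω₂=2.970
apply F[12]=-10.000 → step 13: x=-0.144, v=-1.134, θ₁=-0.641, ω₁=-1.478, θ₂=0.669, ω₂=3.179
apply F[13]=-10.000 → step 14: x=-0.168, v=-1.225, θ₁=-0.670, ω₁=-1.411, θ₂=0.735, ω₂=3.394
apply F[14]=-10.000 → step 15: x=-0.193, v=-1.313, θ₁=-0.697, ω₁=-1.308, θ₂=0.805, ω₂=3.619
apply F[15]=-10.000 → step 16: x=-0.220, v=-1.400, θ₁=-0.722, ω₁=-1.165, θ₂=0.880, ω₂=3.860
apply F[16]=-10.000 → step 17: x=-0.249, v=-1.483, θ₁=-0.743, ω₁=-0.975, θ₂=0.959, ω₂=4.123
apply F[17]=-10.000 → step 18: x=-0.279, v=-1.561, θ₁=-0.760, ω₁=-0.731, θ₂=1.045, ω₂=4.414
|θ₂| = 0.273 > 0.258 first at step 4.

Answer: 4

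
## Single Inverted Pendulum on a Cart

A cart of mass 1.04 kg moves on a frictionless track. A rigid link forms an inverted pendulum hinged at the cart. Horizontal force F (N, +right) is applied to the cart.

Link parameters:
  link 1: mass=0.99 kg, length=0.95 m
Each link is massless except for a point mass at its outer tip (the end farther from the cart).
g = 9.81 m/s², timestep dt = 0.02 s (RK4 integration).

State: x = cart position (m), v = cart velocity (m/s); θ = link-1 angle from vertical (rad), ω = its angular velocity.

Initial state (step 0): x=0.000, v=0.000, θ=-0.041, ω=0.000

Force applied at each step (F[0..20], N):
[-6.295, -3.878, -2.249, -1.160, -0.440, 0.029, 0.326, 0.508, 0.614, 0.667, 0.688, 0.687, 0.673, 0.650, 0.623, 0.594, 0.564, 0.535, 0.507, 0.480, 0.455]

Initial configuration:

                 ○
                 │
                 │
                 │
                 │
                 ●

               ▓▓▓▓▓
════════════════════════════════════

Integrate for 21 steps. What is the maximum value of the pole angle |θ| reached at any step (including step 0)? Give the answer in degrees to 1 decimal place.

Answer: 2.3°

Derivation:
apply F[0]=-6.295 → step 1: x=-0.001, v=-0.113, θ=-0.040, ω=0.111
apply F[1]=-3.878 → step 2: x=-0.004, v=-0.181, θ=-0.037, ω=0.174
apply F[2]=-2.249 → step 3: x=-0.008, v=-0.217, θ=-0.033, ω=0.205
apply F[3]=-1.160 → step 4: x=-0.013, v=-0.234, θ=-0.029, ω=0.216
apply F[4]=-0.440 → step 5: x=-0.017, v=-0.237, θ=-0.025, ω=0.214
apply F[5]=+0.029 → step 6: x=-0.022, v=-0.232, θ=-0.021, ω=0.204
apply F[6]=+0.326 → step 7: x=-0.027, v=-0.223, θ=-0.017, ω=0.190
apply F[7]=+0.508 → step 8: x=-0.031, v=-0.210, θ=-0.013, ω=0.174
apply F[8]=+0.614 → step 9: x=-0.035, v=-0.196, θ=-0.010, ω=0.157
apply F[9]=+0.667 → step 10: x=-0.039, v=-0.182, θ=-0.007, ω=0.140
apply F[10]=+0.688 → step 11: x=-0.042, v=-0.168, θ=-0.004, ω=0.124
apply F[11]=+0.687 → step 12: x=-0.045, v=-0.154, θ=-0.002, ω=0.109
apply F[12]=+0.673 → step 13: x=-0.048, v=-0.141, θ=0.000, ω=0.095
apply F[13]=+0.650 → step 14: x=-0.051, v=-0.129, θ=0.002, ω=0.082
apply F[14]=+0.623 → step 15: x=-0.053, v=-0.117, θ=0.004, ω=0.071
apply F[15]=+0.594 → step 16: x=-0.056, v=-0.106, θ=0.005, ω=0.061
apply F[16]=+0.564 → step 17: x=-0.058, v=-0.097, θ=0.006, ω=0.051
apply F[17]=+0.535 → step 18: x=-0.060, v=-0.088, θ=0.007, ω=0.043
apply F[18]=+0.507 → step 19: x=-0.061, v=-0.079, θ=0.008, ω=0.036
apply F[19]=+0.480 → step 20: x=-0.063, v=-0.071, θ=0.008, ω=0.029
apply F[20]=+0.455 → step 21: x=-0.064, v=-0.064, θ=0.009, ω=0.024
Max |angle| over trajectory = 0.041 rad = 2.3°.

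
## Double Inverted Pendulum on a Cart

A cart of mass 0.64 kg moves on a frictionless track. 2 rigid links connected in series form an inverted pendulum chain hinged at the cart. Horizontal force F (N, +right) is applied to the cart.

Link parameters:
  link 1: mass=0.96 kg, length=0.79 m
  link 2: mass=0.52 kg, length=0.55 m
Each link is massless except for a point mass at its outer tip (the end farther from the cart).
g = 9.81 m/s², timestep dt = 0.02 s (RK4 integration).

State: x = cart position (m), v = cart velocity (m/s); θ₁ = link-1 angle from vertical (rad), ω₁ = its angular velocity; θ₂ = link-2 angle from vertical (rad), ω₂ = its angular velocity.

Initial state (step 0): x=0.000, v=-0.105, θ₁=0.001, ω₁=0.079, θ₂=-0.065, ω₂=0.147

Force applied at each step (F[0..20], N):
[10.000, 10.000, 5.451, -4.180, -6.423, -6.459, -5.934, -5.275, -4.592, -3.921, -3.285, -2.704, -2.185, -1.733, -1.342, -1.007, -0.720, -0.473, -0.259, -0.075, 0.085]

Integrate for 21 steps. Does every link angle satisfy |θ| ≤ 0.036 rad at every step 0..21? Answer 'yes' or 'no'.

Answer: no

Derivation:
apply F[0]=+10.000 → step 1: x=0.001, v=0.207, θ₁=-0.001, ω₁=-0.308, θ₂=-0.062, ω₂=0.112
apply F[1]=+10.000 → step 2: x=0.008, v=0.522, θ₁=-0.011, ω₁=-0.700, θ₂=-0.060, ω₂=0.082
apply F[2]=+5.451 → step 3: x=0.021, v=0.701, θ₁=-0.028, ω₁=-0.926, θ₂=-0.059, ω₂=0.061
apply F[3]=-4.180 → step 4: x=0.033, v=0.586, θ₁=-0.045, ω₁=-0.787, θ₂=-0.058, ω₂=0.050
apply F[4]=-6.423 → step 5: x=0.043, v=0.409, θ₁=-0.058, ω₁=-0.575, θ₂=-0.057, ω₂=0.047
apply F[5]=-6.459 → step 6: x=0.050, v=0.237, θ₁=-0.068, ω₁=-0.374, θ₂=-0.056, ω₂=0.051
apply F[6]=-5.934 → step 7: x=0.053, v=0.085, θ₁=-0.074, ω₁=-0.202, θ₂=-0.055, ω₂=0.059
apply F[7]=-5.275 → step 8: x=0.053, v=-0.044, θ₁=-0.076, ω₁=-0.061, θ₂=-0.054, ω₂=0.071
apply F[8]=-4.592 → step 9: x=0.051, v=-0.152, θ₁=-0.076, ω₁=0.053, θ₂=-0.052, ω₂=0.085
apply F[9]=-3.921 → step 10: x=0.047, v=-0.239, θ₁=-0.074, ω₁=0.141, θ₂=-0.050, ω₂=0.098
apply F[10]=-3.285 → step 11: x=0.042, v=-0.308, θ₁=-0.071, ω₁=0.207, θ₂=-0.048, ω₂=0.111
apply F[11]=-2.704 → step 12: x=0.035, v=-0.361, θ₁=-0.066, ω₁=0.254, θ₂=-0.046, ω₂=0.123
apply F[12]=-2.185 → step 13: x=0.028, v=-0.401, θ₁=-0.061, ω₁=0.285, θ₂=-0.043, ω₂=0.134
apply F[13]=-1.733 → step 14: x=0.019, v=-0.429, θ₁=-0.055, ω₁=0.304, θ₂=-0.040, ω₂=0.143
apply F[14]=-1.342 → step 15: x=0.011, v=-0.447, θ₁=-0.049, ω₁=0.313, θ₂=-0.038, ω₂=0.150
apply F[15]=-1.007 → step 16: x=0.002, v=-0.458, θ₁=-0.043, ω₁=0.314, θ₂=-0.034, ω₂=0.155
apply F[16]=-0.720 → step 17: x=-0.008, v=-0.463, θ₁=-0.036, ω₁=0.309, θ₂=-0.031, ω₂=0.159
apply F[17]=-0.473 → step 18: x=-0.017, v=-0.463, θ₁=-0.030, ω₁=0.300, θ₂=-0.028, ω₂=0.161
apply F[18]=-0.259 → step 19: x=-0.026, v=-0.458, θ₁=-0.024, ω₁=0.288, θ₂=-0.025, ω₂=0.161
apply F[19]=-0.075 → step 20: x=-0.035, v=-0.451, θ₁=-0.019, ω₁=0.274, θ₂=-0.022, ω₂=0.160
apply F[20]=+0.085 → step 21: x=-0.044, v=-0.441, θ₁=-0.013, ω₁=0.258, θ₂=-0.019, ω₂=0.158
Max |angle| over trajectory = 0.076 rad; bound = 0.036 → exceeded.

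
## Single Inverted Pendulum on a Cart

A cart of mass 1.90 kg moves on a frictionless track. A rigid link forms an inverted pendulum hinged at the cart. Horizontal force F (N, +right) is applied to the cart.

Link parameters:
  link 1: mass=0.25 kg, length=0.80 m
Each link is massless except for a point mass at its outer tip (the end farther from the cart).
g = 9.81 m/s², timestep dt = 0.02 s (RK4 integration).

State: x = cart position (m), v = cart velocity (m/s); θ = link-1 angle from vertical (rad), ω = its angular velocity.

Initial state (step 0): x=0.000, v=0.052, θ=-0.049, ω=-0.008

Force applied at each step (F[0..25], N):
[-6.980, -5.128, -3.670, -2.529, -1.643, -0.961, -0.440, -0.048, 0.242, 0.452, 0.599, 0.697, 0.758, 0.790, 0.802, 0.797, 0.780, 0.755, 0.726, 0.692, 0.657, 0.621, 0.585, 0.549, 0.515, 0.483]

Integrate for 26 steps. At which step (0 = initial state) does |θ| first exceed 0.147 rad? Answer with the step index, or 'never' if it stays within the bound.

apply F[0]=-6.980 → step 1: x=0.000, v=-0.020, θ=-0.048, ω=0.070
apply F[1]=-5.128 → step 2: x=-0.001, v=-0.073, θ=-0.046, ω=0.124
apply F[2]=-3.670 → step 3: x=-0.002, v=-0.110, θ=-0.044, ω=0.160
apply F[3]=-2.529 → step 4: x=-0.005, v=-0.136, θ=-0.040, ω=0.182
apply F[4]=-1.643 → step 5: x=-0.008, v=-0.152, θ=-0.036, ω=0.193
apply F[5]=-0.961 → step 6: x=-0.011, v=-0.161, θ=-0.033, ω=0.196
apply F[6]=-0.440 → step 7: x=-0.014, v=-0.165, θ=-0.029, ω=0.193
apply F[7]=-0.048 → step 8: x=-0.017, v=-0.165, θ=-0.025, ω=0.186
apply F[8]=+0.242 → step 9: x=-0.021, v=-0.162, θ=-0.021, ω=0.177
apply F[9]=+0.452 → step 10: x=-0.024, v=-0.157, θ=-0.018, ω=0.165
apply F[10]=+0.599 → step 11: x=-0.027, v=-0.150, θ=-0.015, ω=0.153
apply F[11]=+0.697 → step 12: x=-0.030, v=-0.142, θ=-0.012, ω=0.140
apply F[12]=+0.758 → step 13: x=-0.033, v=-0.134, θ=-0.009, ω=0.127
apply F[13]=+0.790 → step 14: x=-0.035, v=-0.126, θ=-0.007, ω=0.115
apply F[14]=+0.802 → step 15: x=-0.038, v=-0.117, θ=-0.004, ω=0.103
apply F[15]=+0.797 → step 16: x=-0.040, v=-0.109, θ=-0.003, ω=0.091
apply F[16]=+0.780 → step 17: x=-0.042, v=-0.100, θ=-0.001, ω=0.080
apply F[17]=+0.755 → step 18: x=-0.044, v=-0.092, θ=0.001, ω=0.071
apply F[18]=+0.726 → step 19: x=-0.046, v=-0.085, θ=0.002, ω=0.061
apply F[19]=+0.692 → step 20: x=-0.047, v=-0.077, θ=0.003, ω=0.053
apply F[20]=+0.657 → step 21: x=-0.049, v=-0.071, θ=0.004, ω=0.045
apply F[21]=+0.621 → step 22: x=-0.050, v=-0.064, θ=0.005, ω=0.038
apply F[22]=+0.585 → step 23: x=-0.051, v=-0.058, θ=0.006, ω=0.032
apply F[23]=+0.549 → step 24: x=-0.053, v=-0.053, θ=0.006, ω=0.027
apply F[24]=+0.515 → step 25: x=-0.054, v=-0.047, θ=0.007, ω=0.022
apply F[25]=+0.483 → step 26: x=-0.054, v=-0.042, θ=0.007, ω=0.017
max |θ| = 0.049 ≤ 0.147 over all 27 states.

Answer: never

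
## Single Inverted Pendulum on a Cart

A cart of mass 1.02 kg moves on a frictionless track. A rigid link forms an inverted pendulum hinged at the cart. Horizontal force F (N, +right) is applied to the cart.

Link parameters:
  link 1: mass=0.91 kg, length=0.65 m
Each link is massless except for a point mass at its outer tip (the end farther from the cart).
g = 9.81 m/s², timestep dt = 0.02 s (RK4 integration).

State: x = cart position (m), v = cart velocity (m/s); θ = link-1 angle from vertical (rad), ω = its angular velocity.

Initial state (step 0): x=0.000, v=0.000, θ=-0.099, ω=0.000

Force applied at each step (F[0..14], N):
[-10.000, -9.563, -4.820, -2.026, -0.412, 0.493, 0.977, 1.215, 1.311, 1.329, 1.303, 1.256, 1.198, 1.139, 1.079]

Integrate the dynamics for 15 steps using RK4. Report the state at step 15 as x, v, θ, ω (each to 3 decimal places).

apply F[0]=-10.000 → step 1: x=-0.002, v=-0.178, θ=-0.097, ω=0.242
apply F[1]=-9.563 → step 2: x=-0.007, v=-0.348, θ=-0.089, ω=0.475
apply F[2]=-4.820 → step 3: x=-0.015, v=-0.427, θ=-0.079, ω=0.571
apply F[3]=-2.026 → step 4: x=-0.024, v=-0.454, θ=-0.067, ω=0.591
apply F[4]=-0.412 → step 5: x=-0.033, v=-0.452, θ=-0.056, ω=0.568
apply F[5]=+0.493 → step 6: x=-0.041, v=-0.434, θ=-0.045, ω=0.525
apply F[6]=+0.977 → step 7: x=-0.050, v=-0.408, θ=-0.035, ω=0.473
apply F[7]=+1.215 → step 8: x=-0.058, v=-0.379, θ=-0.026, ω=0.419
apply F[8]=+1.311 → step 9: x=-0.065, v=-0.349, θ=-0.018, ω=0.367
apply F[9]=+1.329 → step 10: x=-0.072, v=-0.321, θ=-0.011, ω=0.319
apply F[10]=+1.303 → step 11: x=-0.078, v=-0.294, θ=-0.005, ω=0.275
apply F[11]=+1.256 → step 12: x=-0.083, v=-0.268, θ=-0.000, ω=0.236
apply F[12]=+1.198 → step 13: x=-0.089, v=-0.245, θ=0.004, ω=0.201
apply F[13]=+1.139 → step 14: x=-0.093, v=-0.224, θ=0.008, ω=0.170
apply F[14]=+1.079 → step 15: x=-0.098, v=-0.205, θ=0.011, ω=0.143

Answer: x=-0.098, v=-0.205, θ=0.011, ω=0.143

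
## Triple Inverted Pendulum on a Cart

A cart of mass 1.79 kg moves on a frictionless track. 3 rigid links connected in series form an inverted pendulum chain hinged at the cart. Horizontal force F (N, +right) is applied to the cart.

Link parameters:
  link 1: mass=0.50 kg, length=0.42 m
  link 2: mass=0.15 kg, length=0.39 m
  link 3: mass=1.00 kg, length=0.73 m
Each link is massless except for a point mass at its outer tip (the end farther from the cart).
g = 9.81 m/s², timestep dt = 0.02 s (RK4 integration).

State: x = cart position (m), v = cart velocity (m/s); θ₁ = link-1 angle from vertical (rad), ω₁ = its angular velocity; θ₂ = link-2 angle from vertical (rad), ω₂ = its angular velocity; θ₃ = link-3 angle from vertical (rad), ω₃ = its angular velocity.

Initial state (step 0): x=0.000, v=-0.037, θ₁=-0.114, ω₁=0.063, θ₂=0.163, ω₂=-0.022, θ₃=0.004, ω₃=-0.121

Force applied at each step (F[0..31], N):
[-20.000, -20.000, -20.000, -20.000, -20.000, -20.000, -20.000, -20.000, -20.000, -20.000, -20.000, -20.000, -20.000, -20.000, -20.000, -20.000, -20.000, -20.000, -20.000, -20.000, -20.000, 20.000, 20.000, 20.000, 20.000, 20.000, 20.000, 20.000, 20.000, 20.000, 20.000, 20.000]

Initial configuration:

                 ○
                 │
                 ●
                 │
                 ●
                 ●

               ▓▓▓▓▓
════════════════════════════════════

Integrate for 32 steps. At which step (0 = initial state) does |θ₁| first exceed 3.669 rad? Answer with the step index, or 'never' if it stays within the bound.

apply F[0]=-20.000 → step 1: x=-0.003, v=-0.243, θ₁=-0.111, ω₁=0.267, θ₂=0.171, ω₂=0.791, θ₃=-0.001, ω₃=-0.383
apply F[1]=-20.000 → step 2: x=-0.010, v=-0.451, θ₁=-0.103, ω₁=0.498, θ₂=0.195, ω₂=1.588, θ₃=-0.011, ω₃=-0.648
apply F[2]=-20.000 → step 3: x=-0.021, v=-0.662, θ₁=-0.090, ω₁=0.778, θ₂=0.234, ω₂=2.328, θ₃=-0.027, ω₃=-0.899
apply F[3]=-20.000 → step 4: x=-0.036, v=-0.878, θ₁=-0.072, ω₁=1.124, θ₂=0.287, ω₂=2.952, θ₃=-0.047, ω₃=-1.110
apply F[4]=-20.000 → step 5: x=-0.056, v=-1.097, θ₁=-0.045, ω₁=1.541, θ₂=0.351, ω₂=3.415, θ₃=-0.071, ω₃=-1.256
apply F[5]=-20.000 → step 6: x=-0.080, v=-1.318, θ₁=-0.010, ω₁=2.021, θ₂=0.422, ω₂=3.711, θ₃=-0.097, ω₃=-1.329
apply F[6]=-20.000 → step 7: x=-0.109, v=-1.542, θ₁=0.036, ω₁=2.557, θ₂=0.498, ω₂=3.856, θ₃=-0.124, ω₃=-1.334
apply F[7]=-20.000 → step 8: x=-0.142, v=-1.767, θ₁=0.093, ω₁=3.142, θ₂=0.576, ω₂=3.866, θ₃=-0.150, ω₃=-1.281
apply F[8]=-20.000 → step 9: x=-0.179, v=-1.992, θ₁=0.162, ω₁=3.769, θ₂=0.652, ω₂=3.752, θ₃=-0.174, ω₃=-1.174
apply F[9]=-20.000 → step 10: x=-0.222, v=-2.214, θ₁=0.244, ω₁=4.429, θ₂=0.725, ω₂=3.515, θ₃=-0.196, ω₃=-1.014
apply F[10]=-20.000 → step 11: x=-0.268, v=-2.427, θ₁=0.339, ω₁=5.114, θ₂=0.792, ω₂=3.157, θ₃=-0.215, ω₃=-0.796
apply F[11]=-20.000 → step 12: x=-0.319, v=-2.628, θ₁=0.449, ω₁=5.806, θ₂=0.850, ω₂=2.683, θ₃=-0.228, ω₃=-0.507
apply F[12]=-20.000 → step 13: x=-0.373, v=-2.808, θ₁=0.572, ω₁=6.485, θ₂=0.899, ω₂=2.115, θ₃=-0.234, ω₃=-0.132
apply F[13]=-20.000 → step 14: x=-0.431, v=-2.959, θ₁=0.708, ω₁=7.127, θ₂=0.935, ω₂=1.496, θ₃=-0.232, ω₃=0.346
apply F[14]=-20.000 → step 15: x=-0.491, v=-3.075, θ₁=0.856, ω₁=7.708, θ₂=0.958, ω₂=0.882, θ₃=-0.220, ω₃=0.939
apply F[15]=-20.000 → step 16: x=-0.553, v=-3.153, θ₁=1.016, ω₁=8.206, θ₂=0.970, ω₂=0.336, θ₃=-0.194, ω₃=1.650
apply F[16]=-20.000 → step 17: x=-0.617, v=-3.194, θ₁=1.184, ω₁=8.606, θ₂=0.973, ω₂=-0.094, θ₃=-0.153, ω₃=2.463
apply F[17]=-20.000 → step 18: x=-0.681, v=-3.202, θ₁=1.359, ω₁=8.904, θ₂=0.968, ω₂=-0.391, θ₃=-0.095, ω₃=3.354
apply F[18]=-20.000 → step 19: x=-0.745, v=-3.188, θ₁=1.539, ω₁=9.094, θ₂=0.958, ω₂=-0.571, θ₃=-0.019, ω₃=4.296
apply F[19]=-20.000 → step 20: x=-0.808, v=-3.163, θ₁=1.722, ω₁=9.165, θ₂=0.945, ω₂=-0.677, θ₃=0.077, ω₃=5.267
apply F[20]=-20.000 → step 21: x=-0.871, v=-3.138, θ₁=1.905, ω₁=9.081, θ₂=0.931, ω₂=-0.766, θ₃=0.192, ω₃=6.255
apply F[21]=+20.000 → step 22: x=-0.930, v=-2.766, θ₁=2.089, ω₁=9.266, θ₂=0.910, ω₂=-1.364, θ₃=0.325, ω₃=7.064
apply F[22]=+20.000 → step 23: x=-0.982, v=-2.396, θ₁=2.274, ω₁=9.244, θ₂=0.877, ω₂=-1.870, θ₃=0.475, ω₃=7.917
apply F[23]=+20.000 → step 24: x=-1.026, v=-2.050, θ₁=2.456, ω₁=8.884, θ₂=0.837, ω₂=-2.038, θ₃=0.641, ω₃=8.629
apply F[24]=+20.000 → step 25: x=-1.064, v=-1.746, θ₁=2.628, ω₁=8.258, θ₂=0.801, ω₂=-1.376, θ₃=0.817, ω₃=8.884
apply F[25]=+20.000 → step 26: x=-1.096, v=-1.474, θ₁=2.787, ω₁=7.771, θ₂=0.789, ω₂=0.348, θ₃=0.993, ω₃=8.602
apply F[26]=+20.000 → step 27: x=-1.123, v=-1.219, θ₁=2.941, ω₁=7.625, θ₂=0.819, ω₂=2.702, θ₃=1.160, ω₃=8.099
apply F[27]=+20.000 → step 28: x=-1.145, v=-0.979, θ₁=3.093, ω₁=7.622, θ₂=0.899, ω₂=5.279, θ₃=1.316, ω₃=7.557
apply F[28]=+20.000 → step 29: x=-1.163, v=-0.759, θ₁=3.245, ω₁=7.474, θ₂=1.031, ω₂=7.944, θ₃=1.461, ω₃=6.903
apply F[29]=+20.000 → step 30: x=-1.176, v=-0.554, θ₁=3.390, ω₁=6.909, θ₂=1.217, ω₂=10.617, θ₃=1.591, ω₃=6.000
apply F[30]=+20.000 → step 31: x=-1.185, v=-0.344, θ₁=3.516, ω₁=5.614, θ₂=1.454, ω₂=13.022, θ₃=1.700, ω₃=4.883
apply F[31]=+20.000 → step 32: x=-1.189, v=-0.121, θ₁=3.608, ω₁=3.385, θ₂=1.731, ω₂=14.396, θ₃=1.788, ω₃=4.089
max |θ₁| = 3.608 ≤ 3.669 over all 33 states.

Answer: never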